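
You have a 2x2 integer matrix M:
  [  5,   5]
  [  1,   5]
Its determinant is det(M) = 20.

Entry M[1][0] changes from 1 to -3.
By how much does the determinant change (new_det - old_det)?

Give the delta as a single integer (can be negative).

Cofactor C_10 = -5
Entry delta = -3 - 1 = -4
Det delta = entry_delta * cofactor = -4 * -5 = 20

Answer: 20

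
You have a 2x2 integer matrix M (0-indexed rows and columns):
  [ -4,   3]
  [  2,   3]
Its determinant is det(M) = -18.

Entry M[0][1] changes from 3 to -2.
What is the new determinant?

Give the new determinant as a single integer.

Answer: -8

Derivation:
det is linear in row 0: changing M[0][1] by delta changes det by delta * cofactor(0,1).
Cofactor C_01 = (-1)^(0+1) * minor(0,1) = -2
Entry delta = -2 - 3 = -5
Det delta = -5 * -2 = 10
New det = -18 + 10 = -8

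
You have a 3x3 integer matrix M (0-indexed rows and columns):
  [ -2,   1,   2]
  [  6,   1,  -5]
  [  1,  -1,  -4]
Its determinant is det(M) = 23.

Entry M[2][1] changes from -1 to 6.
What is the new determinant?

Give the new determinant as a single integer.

det is linear in row 2: changing M[2][1] by delta changes det by delta * cofactor(2,1).
Cofactor C_21 = (-1)^(2+1) * minor(2,1) = 2
Entry delta = 6 - -1 = 7
Det delta = 7 * 2 = 14
New det = 23 + 14 = 37

Answer: 37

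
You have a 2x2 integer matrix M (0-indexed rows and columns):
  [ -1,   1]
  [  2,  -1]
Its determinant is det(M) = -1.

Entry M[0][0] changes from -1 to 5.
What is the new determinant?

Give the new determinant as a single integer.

Answer: -7

Derivation:
det is linear in row 0: changing M[0][0] by delta changes det by delta * cofactor(0,0).
Cofactor C_00 = (-1)^(0+0) * minor(0,0) = -1
Entry delta = 5 - -1 = 6
Det delta = 6 * -1 = -6
New det = -1 + -6 = -7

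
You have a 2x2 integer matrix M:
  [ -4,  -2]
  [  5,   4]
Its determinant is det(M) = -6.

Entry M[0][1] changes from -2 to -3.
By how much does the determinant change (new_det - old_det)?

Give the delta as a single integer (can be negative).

Answer: 5

Derivation:
Cofactor C_01 = -5
Entry delta = -3 - -2 = -1
Det delta = entry_delta * cofactor = -1 * -5 = 5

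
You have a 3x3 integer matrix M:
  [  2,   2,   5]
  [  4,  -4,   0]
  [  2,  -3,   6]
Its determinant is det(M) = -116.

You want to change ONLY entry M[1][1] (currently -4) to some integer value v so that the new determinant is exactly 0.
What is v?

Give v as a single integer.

det is linear in entry M[1][1]: det = old_det + (v - -4) * C_11
Cofactor C_11 = 2
Want det = 0: -116 + (v - -4) * 2 = 0
  (v - -4) = 116 / 2 = 58
  v = -4 + (58) = 54

Answer: 54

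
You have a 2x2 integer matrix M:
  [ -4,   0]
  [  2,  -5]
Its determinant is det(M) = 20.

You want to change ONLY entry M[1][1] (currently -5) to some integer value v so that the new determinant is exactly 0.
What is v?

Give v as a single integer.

det is linear in entry M[1][1]: det = old_det + (v - -5) * C_11
Cofactor C_11 = -4
Want det = 0: 20 + (v - -5) * -4 = 0
  (v - -5) = -20 / -4 = 5
  v = -5 + (5) = 0

Answer: 0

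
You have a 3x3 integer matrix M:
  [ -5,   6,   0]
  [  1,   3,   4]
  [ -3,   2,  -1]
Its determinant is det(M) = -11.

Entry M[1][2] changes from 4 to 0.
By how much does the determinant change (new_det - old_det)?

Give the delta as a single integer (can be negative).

Cofactor C_12 = -8
Entry delta = 0 - 4 = -4
Det delta = entry_delta * cofactor = -4 * -8 = 32

Answer: 32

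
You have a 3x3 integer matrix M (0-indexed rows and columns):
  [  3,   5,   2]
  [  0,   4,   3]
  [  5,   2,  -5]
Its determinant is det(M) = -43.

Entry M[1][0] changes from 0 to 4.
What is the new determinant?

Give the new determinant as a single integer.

Answer: 73

Derivation:
det is linear in row 1: changing M[1][0] by delta changes det by delta * cofactor(1,0).
Cofactor C_10 = (-1)^(1+0) * minor(1,0) = 29
Entry delta = 4 - 0 = 4
Det delta = 4 * 29 = 116
New det = -43 + 116 = 73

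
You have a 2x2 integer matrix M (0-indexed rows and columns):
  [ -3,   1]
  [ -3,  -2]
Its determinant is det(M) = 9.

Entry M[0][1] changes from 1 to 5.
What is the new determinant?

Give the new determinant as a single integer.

Answer: 21

Derivation:
det is linear in row 0: changing M[0][1] by delta changes det by delta * cofactor(0,1).
Cofactor C_01 = (-1)^(0+1) * minor(0,1) = 3
Entry delta = 5 - 1 = 4
Det delta = 4 * 3 = 12
New det = 9 + 12 = 21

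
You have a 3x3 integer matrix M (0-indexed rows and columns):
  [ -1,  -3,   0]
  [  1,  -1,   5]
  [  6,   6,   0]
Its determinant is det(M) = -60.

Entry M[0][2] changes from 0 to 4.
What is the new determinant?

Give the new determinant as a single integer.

det is linear in row 0: changing M[0][2] by delta changes det by delta * cofactor(0,2).
Cofactor C_02 = (-1)^(0+2) * minor(0,2) = 12
Entry delta = 4 - 0 = 4
Det delta = 4 * 12 = 48
New det = -60 + 48 = -12

Answer: -12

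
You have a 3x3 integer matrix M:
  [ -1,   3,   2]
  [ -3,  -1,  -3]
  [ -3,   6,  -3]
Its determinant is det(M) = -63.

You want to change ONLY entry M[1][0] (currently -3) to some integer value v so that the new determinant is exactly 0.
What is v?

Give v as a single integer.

det is linear in entry M[1][0]: det = old_det + (v - -3) * C_10
Cofactor C_10 = 21
Want det = 0: -63 + (v - -3) * 21 = 0
  (v - -3) = 63 / 21 = 3
  v = -3 + (3) = 0

Answer: 0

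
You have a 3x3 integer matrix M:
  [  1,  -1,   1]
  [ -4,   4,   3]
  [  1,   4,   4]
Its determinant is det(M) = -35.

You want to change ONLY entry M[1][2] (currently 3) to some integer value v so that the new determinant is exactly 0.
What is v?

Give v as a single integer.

Answer: -4

Derivation:
det is linear in entry M[1][2]: det = old_det + (v - 3) * C_12
Cofactor C_12 = -5
Want det = 0: -35 + (v - 3) * -5 = 0
  (v - 3) = 35 / -5 = -7
  v = 3 + (-7) = -4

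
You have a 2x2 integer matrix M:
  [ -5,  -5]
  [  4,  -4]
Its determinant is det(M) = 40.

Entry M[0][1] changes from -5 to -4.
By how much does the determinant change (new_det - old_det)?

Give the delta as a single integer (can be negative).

Answer: -4

Derivation:
Cofactor C_01 = -4
Entry delta = -4 - -5 = 1
Det delta = entry_delta * cofactor = 1 * -4 = -4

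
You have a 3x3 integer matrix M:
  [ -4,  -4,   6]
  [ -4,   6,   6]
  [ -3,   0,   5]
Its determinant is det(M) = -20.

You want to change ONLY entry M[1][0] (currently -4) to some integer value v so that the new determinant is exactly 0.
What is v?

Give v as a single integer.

Answer: -3

Derivation:
det is linear in entry M[1][0]: det = old_det + (v - -4) * C_10
Cofactor C_10 = 20
Want det = 0: -20 + (v - -4) * 20 = 0
  (v - -4) = 20 / 20 = 1
  v = -4 + (1) = -3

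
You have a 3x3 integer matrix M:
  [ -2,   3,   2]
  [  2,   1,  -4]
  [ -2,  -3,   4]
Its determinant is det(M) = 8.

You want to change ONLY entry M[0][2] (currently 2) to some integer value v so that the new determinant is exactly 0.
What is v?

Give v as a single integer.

det is linear in entry M[0][2]: det = old_det + (v - 2) * C_02
Cofactor C_02 = -4
Want det = 0: 8 + (v - 2) * -4 = 0
  (v - 2) = -8 / -4 = 2
  v = 2 + (2) = 4

Answer: 4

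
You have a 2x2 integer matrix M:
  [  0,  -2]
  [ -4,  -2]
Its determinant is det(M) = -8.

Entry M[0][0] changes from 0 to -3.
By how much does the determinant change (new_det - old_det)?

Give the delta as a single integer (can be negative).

Answer: 6

Derivation:
Cofactor C_00 = -2
Entry delta = -3 - 0 = -3
Det delta = entry_delta * cofactor = -3 * -2 = 6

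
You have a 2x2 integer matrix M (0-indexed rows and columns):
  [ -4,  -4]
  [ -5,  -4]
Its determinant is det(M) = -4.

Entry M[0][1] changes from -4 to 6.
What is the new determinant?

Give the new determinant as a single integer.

Answer: 46

Derivation:
det is linear in row 0: changing M[0][1] by delta changes det by delta * cofactor(0,1).
Cofactor C_01 = (-1)^(0+1) * minor(0,1) = 5
Entry delta = 6 - -4 = 10
Det delta = 10 * 5 = 50
New det = -4 + 50 = 46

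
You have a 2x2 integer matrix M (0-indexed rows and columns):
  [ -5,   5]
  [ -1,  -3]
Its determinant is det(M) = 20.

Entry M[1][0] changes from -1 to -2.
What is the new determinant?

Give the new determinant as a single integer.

det is linear in row 1: changing M[1][0] by delta changes det by delta * cofactor(1,0).
Cofactor C_10 = (-1)^(1+0) * minor(1,0) = -5
Entry delta = -2 - -1 = -1
Det delta = -1 * -5 = 5
New det = 20 + 5 = 25

Answer: 25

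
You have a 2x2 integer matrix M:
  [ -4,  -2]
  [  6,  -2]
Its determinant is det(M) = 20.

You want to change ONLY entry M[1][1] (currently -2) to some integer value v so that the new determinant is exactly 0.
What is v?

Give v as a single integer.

Answer: 3

Derivation:
det is linear in entry M[1][1]: det = old_det + (v - -2) * C_11
Cofactor C_11 = -4
Want det = 0: 20 + (v - -2) * -4 = 0
  (v - -2) = -20 / -4 = 5
  v = -2 + (5) = 3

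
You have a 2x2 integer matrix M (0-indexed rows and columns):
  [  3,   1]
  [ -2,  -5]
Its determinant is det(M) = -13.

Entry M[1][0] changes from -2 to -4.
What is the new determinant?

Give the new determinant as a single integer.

Answer: -11

Derivation:
det is linear in row 1: changing M[1][0] by delta changes det by delta * cofactor(1,0).
Cofactor C_10 = (-1)^(1+0) * minor(1,0) = -1
Entry delta = -4 - -2 = -2
Det delta = -2 * -1 = 2
New det = -13 + 2 = -11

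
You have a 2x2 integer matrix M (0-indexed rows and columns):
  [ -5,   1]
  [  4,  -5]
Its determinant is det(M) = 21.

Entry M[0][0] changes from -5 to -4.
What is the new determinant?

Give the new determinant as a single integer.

Answer: 16

Derivation:
det is linear in row 0: changing M[0][0] by delta changes det by delta * cofactor(0,0).
Cofactor C_00 = (-1)^(0+0) * minor(0,0) = -5
Entry delta = -4 - -5 = 1
Det delta = 1 * -5 = -5
New det = 21 + -5 = 16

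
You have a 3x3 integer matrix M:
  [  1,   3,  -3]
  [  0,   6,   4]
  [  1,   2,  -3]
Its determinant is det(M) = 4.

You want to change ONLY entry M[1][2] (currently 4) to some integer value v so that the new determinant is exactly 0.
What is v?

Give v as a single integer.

det is linear in entry M[1][2]: det = old_det + (v - 4) * C_12
Cofactor C_12 = 1
Want det = 0: 4 + (v - 4) * 1 = 0
  (v - 4) = -4 / 1 = -4
  v = 4 + (-4) = 0

Answer: 0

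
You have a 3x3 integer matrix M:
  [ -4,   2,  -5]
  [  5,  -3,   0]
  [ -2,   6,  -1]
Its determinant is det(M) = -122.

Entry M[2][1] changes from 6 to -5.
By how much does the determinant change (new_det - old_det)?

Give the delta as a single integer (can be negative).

Cofactor C_21 = -25
Entry delta = -5 - 6 = -11
Det delta = entry_delta * cofactor = -11 * -25 = 275

Answer: 275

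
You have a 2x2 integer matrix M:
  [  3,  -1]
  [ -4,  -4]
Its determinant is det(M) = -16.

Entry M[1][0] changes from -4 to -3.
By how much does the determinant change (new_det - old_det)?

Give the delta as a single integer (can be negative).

Cofactor C_10 = 1
Entry delta = -3 - -4 = 1
Det delta = entry_delta * cofactor = 1 * 1 = 1

Answer: 1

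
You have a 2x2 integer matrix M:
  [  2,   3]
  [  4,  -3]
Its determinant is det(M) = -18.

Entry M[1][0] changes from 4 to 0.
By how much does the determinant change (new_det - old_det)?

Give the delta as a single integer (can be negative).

Cofactor C_10 = -3
Entry delta = 0 - 4 = -4
Det delta = entry_delta * cofactor = -4 * -3 = 12

Answer: 12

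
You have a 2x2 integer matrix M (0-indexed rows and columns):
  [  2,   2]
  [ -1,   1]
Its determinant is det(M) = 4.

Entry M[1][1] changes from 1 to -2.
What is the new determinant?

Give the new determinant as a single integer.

Answer: -2

Derivation:
det is linear in row 1: changing M[1][1] by delta changes det by delta * cofactor(1,1).
Cofactor C_11 = (-1)^(1+1) * minor(1,1) = 2
Entry delta = -2 - 1 = -3
Det delta = -3 * 2 = -6
New det = 4 + -6 = -2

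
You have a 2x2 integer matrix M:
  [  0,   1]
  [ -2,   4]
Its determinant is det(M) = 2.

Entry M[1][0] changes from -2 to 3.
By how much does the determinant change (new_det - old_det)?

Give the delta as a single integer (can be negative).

Answer: -5

Derivation:
Cofactor C_10 = -1
Entry delta = 3 - -2 = 5
Det delta = entry_delta * cofactor = 5 * -1 = -5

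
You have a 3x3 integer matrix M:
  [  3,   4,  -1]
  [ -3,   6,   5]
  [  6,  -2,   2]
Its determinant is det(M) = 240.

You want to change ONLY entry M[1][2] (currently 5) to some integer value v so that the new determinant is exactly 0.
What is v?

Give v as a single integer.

Answer: -3

Derivation:
det is linear in entry M[1][2]: det = old_det + (v - 5) * C_12
Cofactor C_12 = 30
Want det = 0: 240 + (v - 5) * 30 = 0
  (v - 5) = -240 / 30 = -8
  v = 5 + (-8) = -3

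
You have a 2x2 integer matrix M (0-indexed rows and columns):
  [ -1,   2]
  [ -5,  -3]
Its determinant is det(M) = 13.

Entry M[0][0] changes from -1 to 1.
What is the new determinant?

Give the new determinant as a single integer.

det is linear in row 0: changing M[0][0] by delta changes det by delta * cofactor(0,0).
Cofactor C_00 = (-1)^(0+0) * minor(0,0) = -3
Entry delta = 1 - -1 = 2
Det delta = 2 * -3 = -6
New det = 13 + -6 = 7

Answer: 7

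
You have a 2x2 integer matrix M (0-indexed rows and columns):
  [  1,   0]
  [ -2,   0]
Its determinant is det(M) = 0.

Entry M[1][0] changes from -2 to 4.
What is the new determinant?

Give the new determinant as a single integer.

Answer: 0

Derivation:
det is linear in row 1: changing M[1][0] by delta changes det by delta * cofactor(1,0).
Cofactor C_10 = (-1)^(1+0) * minor(1,0) = 0
Entry delta = 4 - -2 = 6
Det delta = 6 * 0 = 0
New det = 0 + 0 = 0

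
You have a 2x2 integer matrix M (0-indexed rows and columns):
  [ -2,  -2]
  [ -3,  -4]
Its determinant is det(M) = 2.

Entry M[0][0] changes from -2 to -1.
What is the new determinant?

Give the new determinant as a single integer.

det is linear in row 0: changing M[0][0] by delta changes det by delta * cofactor(0,0).
Cofactor C_00 = (-1)^(0+0) * minor(0,0) = -4
Entry delta = -1 - -2 = 1
Det delta = 1 * -4 = -4
New det = 2 + -4 = -2

Answer: -2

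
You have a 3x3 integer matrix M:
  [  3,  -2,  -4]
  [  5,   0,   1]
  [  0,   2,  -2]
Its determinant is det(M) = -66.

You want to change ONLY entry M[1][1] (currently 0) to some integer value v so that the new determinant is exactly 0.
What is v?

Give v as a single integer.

Answer: -11

Derivation:
det is linear in entry M[1][1]: det = old_det + (v - 0) * C_11
Cofactor C_11 = -6
Want det = 0: -66 + (v - 0) * -6 = 0
  (v - 0) = 66 / -6 = -11
  v = 0 + (-11) = -11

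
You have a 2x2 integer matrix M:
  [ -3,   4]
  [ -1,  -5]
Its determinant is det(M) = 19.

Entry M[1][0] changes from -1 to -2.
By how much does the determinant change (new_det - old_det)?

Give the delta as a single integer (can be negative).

Answer: 4

Derivation:
Cofactor C_10 = -4
Entry delta = -2 - -1 = -1
Det delta = entry_delta * cofactor = -1 * -4 = 4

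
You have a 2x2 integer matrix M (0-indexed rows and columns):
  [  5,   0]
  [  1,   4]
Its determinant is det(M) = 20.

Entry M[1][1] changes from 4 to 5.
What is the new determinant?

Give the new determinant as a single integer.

det is linear in row 1: changing M[1][1] by delta changes det by delta * cofactor(1,1).
Cofactor C_11 = (-1)^(1+1) * minor(1,1) = 5
Entry delta = 5 - 4 = 1
Det delta = 1 * 5 = 5
New det = 20 + 5 = 25

Answer: 25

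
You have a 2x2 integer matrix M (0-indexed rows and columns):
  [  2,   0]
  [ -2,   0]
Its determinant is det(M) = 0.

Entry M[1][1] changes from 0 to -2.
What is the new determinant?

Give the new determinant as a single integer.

Answer: -4

Derivation:
det is linear in row 1: changing M[1][1] by delta changes det by delta * cofactor(1,1).
Cofactor C_11 = (-1)^(1+1) * minor(1,1) = 2
Entry delta = -2 - 0 = -2
Det delta = -2 * 2 = -4
New det = 0 + -4 = -4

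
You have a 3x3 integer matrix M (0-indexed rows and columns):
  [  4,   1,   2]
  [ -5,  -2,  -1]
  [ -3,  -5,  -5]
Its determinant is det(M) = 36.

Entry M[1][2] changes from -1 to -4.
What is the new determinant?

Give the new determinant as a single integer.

det is linear in row 1: changing M[1][2] by delta changes det by delta * cofactor(1,2).
Cofactor C_12 = (-1)^(1+2) * minor(1,2) = 17
Entry delta = -4 - -1 = -3
Det delta = -3 * 17 = -51
New det = 36 + -51 = -15

Answer: -15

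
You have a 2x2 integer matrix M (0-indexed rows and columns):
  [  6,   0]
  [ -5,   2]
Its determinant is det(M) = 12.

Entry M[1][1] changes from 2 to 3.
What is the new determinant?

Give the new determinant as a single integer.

det is linear in row 1: changing M[1][1] by delta changes det by delta * cofactor(1,1).
Cofactor C_11 = (-1)^(1+1) * minor(1,1) = 6
Entry delta = 3 - 2 = 1
Det delta = 1 * 6 = 6
New det = 12 + 6 = 18

Answer: 18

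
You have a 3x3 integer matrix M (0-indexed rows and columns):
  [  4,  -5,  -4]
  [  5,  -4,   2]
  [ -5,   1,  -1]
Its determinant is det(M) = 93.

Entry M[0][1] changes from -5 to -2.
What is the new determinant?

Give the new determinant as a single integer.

Answer: 78

Derivation:
det is linear in row 0: changing M[0][1] by delta changes det by delta * cofactor(0,1).
Cofactor C_01 = (-1)^(0+1) * minor(0,1) = -5
Entry delta = -2 - -5 = 3
Det delta = 3 * -5 = -15
New det = 93 + -15 = 78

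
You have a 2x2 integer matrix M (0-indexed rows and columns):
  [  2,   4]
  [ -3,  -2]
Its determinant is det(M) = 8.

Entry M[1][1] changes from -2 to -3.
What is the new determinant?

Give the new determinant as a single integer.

det is linear in row 1: changing M[1][1] by delta changes det by delta * cofactor(1,1).
Cofactor C_11 = (-1)^(1+1) * minor(1,1) = 2
Entry delta = -3 - -2 = -1
Det delta = -1 * 2 = -2
New det = 8 + -2 = 6

Answer: 6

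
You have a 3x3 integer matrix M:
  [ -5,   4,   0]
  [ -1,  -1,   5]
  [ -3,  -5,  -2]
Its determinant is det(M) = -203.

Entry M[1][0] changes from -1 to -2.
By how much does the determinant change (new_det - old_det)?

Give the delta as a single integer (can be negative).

Answer: -8

Derivation:
Cofactor C_10 = 8
Entry delta = -2 - -1 = -1
Det delta = entry_delta * cofactor = -1 * 8 = -8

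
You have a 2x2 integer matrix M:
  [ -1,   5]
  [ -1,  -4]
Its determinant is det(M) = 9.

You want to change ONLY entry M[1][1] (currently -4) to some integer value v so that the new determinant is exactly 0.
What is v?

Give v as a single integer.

det is linear in entry M[1][1]: det = old_det + (v - -4) * C_11
Cofactor C_11 = -1
Want det = 0: 9 + (v - -4) * -1 = 0
  (v - -4) = -9 / -1 = 9
  v = -4 + (9) = 5

Answer: 5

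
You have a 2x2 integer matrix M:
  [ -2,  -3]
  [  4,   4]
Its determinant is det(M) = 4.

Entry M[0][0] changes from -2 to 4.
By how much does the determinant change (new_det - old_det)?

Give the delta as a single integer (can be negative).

Cofactor C_00 = 4
Entry delta = 4 - -2 = 6
Det delta = entry_delta * cofactor = 6 * 4 = 24

Answer: 24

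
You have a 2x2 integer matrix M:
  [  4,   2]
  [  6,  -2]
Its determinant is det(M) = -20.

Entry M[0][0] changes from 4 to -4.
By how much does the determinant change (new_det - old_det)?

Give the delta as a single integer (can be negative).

Cofactor C_00 = -2
Entry delta = -4 - 4 = -8
Det delta = entry_delta * cofactor = -8 * -2 = 16

Answer: 16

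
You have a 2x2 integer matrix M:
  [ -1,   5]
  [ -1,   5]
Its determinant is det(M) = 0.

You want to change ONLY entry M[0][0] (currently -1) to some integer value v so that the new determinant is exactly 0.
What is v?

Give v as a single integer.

det is linear in entry M[0][0]: det = old_det + (v - -1) * C_00
Cofactor C_00 = 5
Want det = 0: 0 + (v - -1) * 5 = 0
  (v - -1) = 0 / 5 = 0
  v = -1 + (0) = -1

Answer: -1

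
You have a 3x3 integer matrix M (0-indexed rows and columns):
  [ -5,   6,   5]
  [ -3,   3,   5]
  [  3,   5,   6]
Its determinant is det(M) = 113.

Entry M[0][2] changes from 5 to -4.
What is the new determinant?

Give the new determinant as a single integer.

Answer: 329

Derivation:
det is linear in row 0: changing M[0][2] by delta changes det by delta * cofactor(0,2).
Cofactor C_02 = (-1)^(0+2) * minor(0,2) = -24
Entry delta = -4 - 5 = -9
Det delta = -9 * -24 = 216
New det = 113 + 216 = 329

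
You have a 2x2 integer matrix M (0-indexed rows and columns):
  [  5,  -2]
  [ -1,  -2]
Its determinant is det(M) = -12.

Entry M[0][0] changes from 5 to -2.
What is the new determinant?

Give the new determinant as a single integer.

Answer: 2

Derivation:
det is linear in row 0: changing M[0][0] by delta changes det by delta * cofactor(0,0).
Cofactor C_00 = (-1)^(0+0) * minor(0,0) = -2
Entry delta = -2 - 5 = -7
Det delta = -7 * -2 = 14
New det = -12 + 14 = 2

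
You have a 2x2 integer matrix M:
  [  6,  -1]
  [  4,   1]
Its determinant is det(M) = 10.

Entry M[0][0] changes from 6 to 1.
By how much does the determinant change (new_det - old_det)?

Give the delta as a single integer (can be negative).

Answer: -5

Derivation:
Cofactor C_00 = 1
Entry delta = 1 - 6 = -5
Det delta = entry_delta * cofactor = -5 * 1 = -5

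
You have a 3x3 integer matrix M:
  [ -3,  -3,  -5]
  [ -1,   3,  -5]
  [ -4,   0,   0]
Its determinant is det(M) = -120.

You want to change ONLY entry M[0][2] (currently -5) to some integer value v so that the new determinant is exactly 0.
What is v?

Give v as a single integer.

Answer: 5

Derivation:
det is linear in entry M[0][2]: det = old_det + (v - -5) * C_02
Cofactor C_02 = 12
Want det = 0: -120 + (v - -5) * 12 = 0
  (v - -5) = 120 / 12 = 10
  v = -5 + (10) = 5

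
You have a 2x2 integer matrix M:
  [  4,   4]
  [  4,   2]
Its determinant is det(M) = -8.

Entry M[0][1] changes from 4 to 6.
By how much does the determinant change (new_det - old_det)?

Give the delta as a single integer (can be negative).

Answer: -8

Derivation:
Cofactor C_01 = -4
Entry delta = 6 - 4 = 2
Det delta = entry_delta * cofactor = 2 * -4 = -8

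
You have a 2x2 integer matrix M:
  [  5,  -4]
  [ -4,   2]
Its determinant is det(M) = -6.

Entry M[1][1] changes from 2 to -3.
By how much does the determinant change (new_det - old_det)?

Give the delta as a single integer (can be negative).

Cofactor C_11 = 5
Entry delta = -3 - 2 = -5
Det delta = entry_delta * cofactor = -5 * 5 = -25

Answer: -25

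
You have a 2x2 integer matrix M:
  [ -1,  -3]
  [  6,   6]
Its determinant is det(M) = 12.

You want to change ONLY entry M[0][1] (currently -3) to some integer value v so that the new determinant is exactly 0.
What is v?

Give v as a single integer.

det is linear in entry M[0][1]: det = old_det + (v - -3) * C_01
Cofactor C_01 = -6
Want det = 0: 12 + (v - -3) * -6 = 0
  (v - -3) = -12 / -6 = 2
  v = -3 + (2) = -1

Answer: -1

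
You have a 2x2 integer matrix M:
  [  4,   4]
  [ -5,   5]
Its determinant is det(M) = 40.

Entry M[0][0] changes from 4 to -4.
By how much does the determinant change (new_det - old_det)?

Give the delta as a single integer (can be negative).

Cofactor C_00 = 5
Entry delta = -4 - 4 = -8
Det delta = entry_delta * cofactor = -8 * 5 = -40

Answer: -40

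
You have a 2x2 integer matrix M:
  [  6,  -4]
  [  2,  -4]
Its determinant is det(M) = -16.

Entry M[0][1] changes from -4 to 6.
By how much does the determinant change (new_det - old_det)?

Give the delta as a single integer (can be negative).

Answer: -20

Derivation:
Cofactor C_01 = -2
Entry delta = 6 - -4 = 10
Det delta = entry_delta * cofactor = 10 * -2 = -20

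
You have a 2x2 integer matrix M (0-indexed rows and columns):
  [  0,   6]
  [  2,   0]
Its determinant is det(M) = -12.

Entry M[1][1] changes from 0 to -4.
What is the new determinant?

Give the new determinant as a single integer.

Answer: -12

Derivation:
det is linear in row 1: changing M[1][1] by delta changes det by delta * cofactor(1,1).
Cofactor C_11 = (-1)^(1+1) * minor(1,1) = 0
Entry delta = -4 - 0 = -4
Det delta = -4 * 0 = 0
New det = -12 + 0 = -12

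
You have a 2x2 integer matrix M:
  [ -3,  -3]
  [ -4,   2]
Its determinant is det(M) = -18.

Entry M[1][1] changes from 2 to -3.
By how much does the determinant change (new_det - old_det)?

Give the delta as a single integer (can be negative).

Answer: 15

Derivation:
Cofactor C_11 = -3
Entry delta = -3 - 2 = -5
Det delta = entry_delta * cofactor = -5 * -3 = 15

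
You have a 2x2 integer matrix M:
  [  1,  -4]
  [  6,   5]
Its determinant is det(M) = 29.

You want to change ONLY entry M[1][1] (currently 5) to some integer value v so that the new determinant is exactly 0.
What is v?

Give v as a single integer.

det is linear in entry M[1][1]: det = old_det + (v - 5) * C_11
Cofactor C_11 = 1
Want det = 0: 29 + (v - 5) * 1 = 0
  (v - 5) = -29 / 1 = -29
  v = 5 + (-29) = -24

Answer: -24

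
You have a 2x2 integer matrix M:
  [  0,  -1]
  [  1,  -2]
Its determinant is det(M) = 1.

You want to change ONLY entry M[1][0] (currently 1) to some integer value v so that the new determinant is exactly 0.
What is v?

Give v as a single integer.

Answer: 0

Derivation:
det is linear in entry M[1][0]: det = old_det + (v - 1) * C_10
Cofactor C_10 = 1
Want det = 0: 1 + (v - 1) * 1 = 0
  (v - 1) = -1 / 1 = -1
  v = 1 + (-1) = 0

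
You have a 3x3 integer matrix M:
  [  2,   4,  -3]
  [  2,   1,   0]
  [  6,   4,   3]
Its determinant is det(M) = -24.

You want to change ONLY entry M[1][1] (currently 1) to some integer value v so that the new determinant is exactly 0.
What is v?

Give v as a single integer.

Answer: 2

Derivation:
det is linear in entry M[1][1]: det = old_det + (v - 1) * C_11
Cofactor C_11 = 24
Want det = 0: -24 + (v - 1) * 24 = 0
  (v - 1) = 24 / 24 = 1
  v = 1 + (1) = 2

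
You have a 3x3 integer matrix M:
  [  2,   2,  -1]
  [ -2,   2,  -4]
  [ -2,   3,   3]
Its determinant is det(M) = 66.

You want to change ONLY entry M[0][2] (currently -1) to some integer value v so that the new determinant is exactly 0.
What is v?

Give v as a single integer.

det is linear in entry M[0][2]: det = old_det + (v - -1) * C_02
Cofactor C_02 = -2
Want det = 0: 66 + (v - -1) * -2 = 0
  (v - -1) = -66 / -2 = 33
  v = -1 + (33) = 32

Answer: 32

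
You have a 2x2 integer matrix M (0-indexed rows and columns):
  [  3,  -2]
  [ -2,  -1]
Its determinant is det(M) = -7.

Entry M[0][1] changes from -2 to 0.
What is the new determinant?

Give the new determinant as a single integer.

Answer: -3

Derivation:
det is linear in row 0: changing M[0][1] by delta changes det by delta * cofactor(0,1).
Cofactor C_01 = (-1)^(0+1) * minor(0,1) = 2
Entry delta = 0 - -2 = 2
Det delta = 2 * 2 = 4
New det = -7 + 4 = -3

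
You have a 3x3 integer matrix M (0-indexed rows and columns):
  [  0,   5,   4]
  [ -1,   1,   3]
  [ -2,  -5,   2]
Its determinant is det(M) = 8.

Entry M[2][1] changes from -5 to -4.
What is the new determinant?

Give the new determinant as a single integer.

Answer: 4

Derivation:
det is linear in row 2: changing M[2][1] by delta changes det by delta * cofactor(2,1).
Cofactor C_21 = (-1)^(2+1) * minor(2,1) = -4
Entry delta = -4 - -5 = 1
Det delta = 1 * -4 = -4
New det = 8 + -4 = 4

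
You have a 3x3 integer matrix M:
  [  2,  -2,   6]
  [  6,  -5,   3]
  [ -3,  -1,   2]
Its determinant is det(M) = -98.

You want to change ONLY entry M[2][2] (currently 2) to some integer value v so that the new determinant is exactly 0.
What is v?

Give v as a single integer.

det is linear in entry M[2][2]: det = old_det + (v - 2) * C_22
Cofactor C_22 = 2
Want det = 0: -98 + (v - 2) * 2 = 0
  (v - 2) = 98 / 2 = 49
  v = 2 + (49) = 51

Answer: 51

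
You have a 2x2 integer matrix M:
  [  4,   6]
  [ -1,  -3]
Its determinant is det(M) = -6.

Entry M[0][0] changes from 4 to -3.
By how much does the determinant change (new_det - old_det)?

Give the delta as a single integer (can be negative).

Cofactor C_00 = -3
Entry delta = -3 - 4 = -7
Det delta = entry_delta * cofactor = -7 * -3 = 21

Answer: 21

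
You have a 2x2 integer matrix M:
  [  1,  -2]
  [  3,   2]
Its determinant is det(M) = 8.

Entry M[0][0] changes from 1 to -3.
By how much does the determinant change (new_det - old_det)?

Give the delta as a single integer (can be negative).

Answer: -8

Derivation:
Cofactor C_00 = 2
Entry delta = -3 - 1 = -4
Det delta = entry_delta * cofactor = -4 * 2 = -8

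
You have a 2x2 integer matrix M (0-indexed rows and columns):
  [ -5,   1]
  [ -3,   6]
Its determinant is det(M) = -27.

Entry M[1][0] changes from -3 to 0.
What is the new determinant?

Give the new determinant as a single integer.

Answer: -30

Derivation:
det is linear in row 1: changing M[1][0] by delta changes det by delta * cofactor(1,0).
Cofactor C_10 = (-1)^(1+0) * minor(1,0) = -1
Entry delta = 0 - -3 = 3
Det delta = 3 * -1 = -3
New det = -27 + -3 = -30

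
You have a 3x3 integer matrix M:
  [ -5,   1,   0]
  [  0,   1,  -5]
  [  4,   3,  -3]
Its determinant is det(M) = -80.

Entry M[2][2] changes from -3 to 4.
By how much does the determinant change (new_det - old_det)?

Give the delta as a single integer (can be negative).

Answer: -35

Derivation:
Cofactor C_22 = -5
Entry delta = 4 - -3 = 7
Det delta = entry_delta * cofactor = 7 * -5 = -35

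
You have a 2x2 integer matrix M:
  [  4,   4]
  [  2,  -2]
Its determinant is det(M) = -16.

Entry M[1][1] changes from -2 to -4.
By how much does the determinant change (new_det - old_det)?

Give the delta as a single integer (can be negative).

Cofactor C_11 = 4
Entry delta = -4 - -2 = -2
Det delta = entry_delta * cofactor = -2 * 4 = -8

Answer: -8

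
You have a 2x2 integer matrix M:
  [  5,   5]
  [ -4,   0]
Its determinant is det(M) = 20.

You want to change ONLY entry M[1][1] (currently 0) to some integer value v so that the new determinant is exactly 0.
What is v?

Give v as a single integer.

det is linear in entry M[1][1]: det = old_det + (v - 0) * C_11
Cofactor C_11 = 5
Want det = 0: 20 + (v - 0) * 5 = 0
  (v - 0) = -20 / 5 = -4
  v = 0 + (-4) = -4

Answer: -4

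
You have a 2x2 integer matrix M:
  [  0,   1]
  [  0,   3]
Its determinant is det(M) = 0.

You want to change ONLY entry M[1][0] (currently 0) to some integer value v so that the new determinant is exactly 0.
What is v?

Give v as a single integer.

det is linear in entry M[1][0]: det = old_det + (v - 0) * C_10
Cofactor C_10 = -1
Want det = 0: 0 + (v - 0) * -1 = 0
  (v - 0) = 0 / -1 = 0
  v = 0 + (0) = 0

Answer: 0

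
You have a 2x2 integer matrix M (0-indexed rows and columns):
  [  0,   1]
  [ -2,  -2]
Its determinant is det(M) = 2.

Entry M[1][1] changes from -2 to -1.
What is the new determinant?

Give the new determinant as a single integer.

Answer: 2

Derivation:
det is linear in row 1: changing M[1][1] by delta changes det by delta * cofactor(1,1).
Cofactor C_11 = (-1)^(1+1) * minor(1,1) = 0
Entry delta = -1 - -2 = 1
Det delta = 1 * 0 = 0
New det = 2 + 0 = 2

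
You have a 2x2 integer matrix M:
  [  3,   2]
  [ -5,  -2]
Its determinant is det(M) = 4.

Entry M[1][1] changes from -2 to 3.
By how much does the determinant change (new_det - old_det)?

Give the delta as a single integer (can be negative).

Cofactor C_11 = 3
Entry delta = 3 - -2 = 5
Det delta = entry_delta * cofactor = 5 * 3 = 15

Answer: 15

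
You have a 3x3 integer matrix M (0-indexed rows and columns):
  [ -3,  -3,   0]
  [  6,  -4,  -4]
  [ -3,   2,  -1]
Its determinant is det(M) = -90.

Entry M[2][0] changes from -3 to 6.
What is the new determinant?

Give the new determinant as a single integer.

det is linear in row 2: changing M[2][0] by delta changes det by delta * cofactor(2,0).
Cofactor C_20 = (-1)^(2+0) * minor(2,0) = 12
Entry delta = 6 - -3 = 9
Det delta = 9 * 12 = 108
New det = -90 + 108 = 18

Answer: 18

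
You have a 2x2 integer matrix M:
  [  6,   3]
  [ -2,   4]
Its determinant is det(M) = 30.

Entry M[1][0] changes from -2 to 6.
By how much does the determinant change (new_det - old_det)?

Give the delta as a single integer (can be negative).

Cofactor C_10 = -3
Entry delta = 6 - -2 = 8
Det delta = entry_delta * cofactor = 8 * -3 = -24

Answer: -24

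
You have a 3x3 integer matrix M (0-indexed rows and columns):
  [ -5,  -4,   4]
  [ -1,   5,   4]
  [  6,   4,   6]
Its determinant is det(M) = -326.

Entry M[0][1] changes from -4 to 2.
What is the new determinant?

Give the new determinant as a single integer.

det is linear in row 0: changing M[0][1] by delta changes det by delta * cofactor(0,1).
Cofactor C_01 = (-1)^(0+1) * minor(0,1) = 30
Entry delta = 2 - -4 = 6
Det delta = 6 * 30 = 180
New det = -326 + 180 = -146

Answer: -146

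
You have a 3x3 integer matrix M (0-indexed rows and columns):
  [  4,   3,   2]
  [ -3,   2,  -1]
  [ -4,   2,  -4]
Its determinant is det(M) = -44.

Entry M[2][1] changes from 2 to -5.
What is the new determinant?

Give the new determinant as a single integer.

det is linear in row 2: changing M[2][1] by delta changes det by delta * cofactor(2,1).
Cofactor C_21 = (-1)^(2+1) * minor(2,1) = -2
Entry delta = -5 - 2 = -7
Det delta = -7 * -2 = 14
New det = -44 + 14 = -30

Answer: -30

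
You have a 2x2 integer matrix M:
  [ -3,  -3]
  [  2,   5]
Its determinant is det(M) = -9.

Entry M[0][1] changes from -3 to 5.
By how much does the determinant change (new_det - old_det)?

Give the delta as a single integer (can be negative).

Answer: -16

Derivation:
Cofactor C_01 = -2
Entry delta = 5 - -3 = 8
Det delta = entry_delta * cofactor = 8 * -2 = -16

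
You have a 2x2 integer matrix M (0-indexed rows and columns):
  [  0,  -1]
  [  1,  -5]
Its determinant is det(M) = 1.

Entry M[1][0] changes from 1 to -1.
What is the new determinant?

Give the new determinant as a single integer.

det is linear in row 1: changing M[1][0] by delta changes det by delta * cofactor(1,0).
Cofactor C_10 = (-1)^(1+0) * minor(1,0) = 1
Entry delta = -1 - 1 = -2
Det delta = -2 * 1 = -2
New det = 1 + -2 = -1

Answer: -1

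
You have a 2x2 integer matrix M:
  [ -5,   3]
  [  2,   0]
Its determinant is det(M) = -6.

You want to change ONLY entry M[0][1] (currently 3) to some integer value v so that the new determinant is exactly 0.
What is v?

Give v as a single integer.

Answer: 0

Derivation:
det is linear in entry M[0][1]: det = old_det + (v - 3) * C_01
Cofactor C_01 = -2
Want det = 0: -6 + (v - 3) * -2 = 0
  (v - 3) = 6 / -2 = -3
  v = 3 + (-3) = 0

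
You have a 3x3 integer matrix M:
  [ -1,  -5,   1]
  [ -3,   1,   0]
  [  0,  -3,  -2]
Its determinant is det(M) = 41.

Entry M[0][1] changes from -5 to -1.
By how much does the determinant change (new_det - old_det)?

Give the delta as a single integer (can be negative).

Cofactor C_01 = -6
Entry delta = -1 - -5 = 4
Det delta = entry_delta * cofactor = 4 * -6 = -24

Answer: -24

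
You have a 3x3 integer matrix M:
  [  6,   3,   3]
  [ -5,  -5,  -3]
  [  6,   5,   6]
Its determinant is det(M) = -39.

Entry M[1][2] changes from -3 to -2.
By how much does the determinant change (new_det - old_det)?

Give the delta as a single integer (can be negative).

Cofactor C_12 = -12
Entry delta = -2 - -3 = 1
Det delta = entry_delta * cofactor = 1 * -12 = -12

Answer: -12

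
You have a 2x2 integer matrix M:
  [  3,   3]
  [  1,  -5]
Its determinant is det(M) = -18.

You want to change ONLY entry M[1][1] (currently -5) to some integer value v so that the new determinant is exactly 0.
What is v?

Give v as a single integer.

Answer: 1

Derivation:
det is linear in entry M[1][1]: det = old_det + (v - -5) * C_11
Cofactor C_11 = 3
Want det = 0: -18 + (v - -5) * 3 = 0
  (v - -5) = 18 / 3 = 6
  v = -5 + (6) = 1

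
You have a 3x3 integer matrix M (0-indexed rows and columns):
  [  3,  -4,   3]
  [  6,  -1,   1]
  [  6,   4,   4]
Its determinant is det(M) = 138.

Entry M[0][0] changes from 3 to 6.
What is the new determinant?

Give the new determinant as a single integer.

det is linear in row 0: changing M[0][0] by delta changes det by delta * cofactor(0,0).
Cofactor C_00 = (-1)^(0+0) * minor(0,0) = -8
Entry delta = 6 - 3 = 3
Det delta = 3 * -8 = -24
New det = 138 + -24 = 114

Answer: 114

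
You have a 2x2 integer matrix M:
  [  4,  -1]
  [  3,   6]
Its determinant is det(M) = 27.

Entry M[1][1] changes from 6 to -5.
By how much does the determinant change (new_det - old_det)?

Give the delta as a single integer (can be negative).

Cofactor C_11 = 4
Entry delta = -5 - 6 = -11
Det delta = entry_delta * cofactor = -11 * 4 = -44

Answer: -44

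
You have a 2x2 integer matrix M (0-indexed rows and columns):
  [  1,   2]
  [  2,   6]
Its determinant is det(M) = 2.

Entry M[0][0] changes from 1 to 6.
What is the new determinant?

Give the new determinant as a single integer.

Answer: 32

Derivation:
det is linear in row 0: changing M[0][0] by delta changes det by delta * cofactor(0,0).
Cofactor C_00 = (-1)^(0+0) * minor(0,0) = 6
Entry delta = 6 - 1 = 5
Det delta = 5 * 6 = 30
New det = 2 + 30 = 32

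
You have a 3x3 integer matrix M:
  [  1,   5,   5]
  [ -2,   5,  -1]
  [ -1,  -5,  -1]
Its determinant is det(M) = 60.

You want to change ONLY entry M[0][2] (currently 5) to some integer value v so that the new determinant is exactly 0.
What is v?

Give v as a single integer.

det is linear in entry M[0][2]: det = old_det + (v - 5) * C_02
Cofactor C_02 = 15
Want det = 0: 60 + (v - 5) * 15 = 0
  (v - 5) = -60 / 15 = -4
  v = 5 + (-4) = 1

Answer: 1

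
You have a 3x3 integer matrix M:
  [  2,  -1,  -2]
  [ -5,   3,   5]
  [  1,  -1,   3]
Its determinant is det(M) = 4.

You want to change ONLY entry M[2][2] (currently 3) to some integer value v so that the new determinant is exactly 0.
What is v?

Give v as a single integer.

det is linear in entry M[2][2]: det = old_det + (v - 3) * C_22
Cofactor C_22 = 1
Want det = 0: 4 + (v - 3) * 1 = 0
  (v - 3) = -4 / 1 = -4
  v = 3 + (-4) = -1

Answer: -1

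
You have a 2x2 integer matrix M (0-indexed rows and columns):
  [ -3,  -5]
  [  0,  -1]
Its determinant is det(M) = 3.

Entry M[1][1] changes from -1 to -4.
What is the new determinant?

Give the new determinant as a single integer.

Answer: 12

Derivation:
det is linear in row 1: changing M[1][1] by delta changes det by delta * cofactor(1,1).
Cofactor C_11 = (-1)^(1+1) * minor(1,1) = -3
Entry delta = -4 - -1 = -3
Det delta = -3 * -3 = 9
New det = 3 + 9 = 12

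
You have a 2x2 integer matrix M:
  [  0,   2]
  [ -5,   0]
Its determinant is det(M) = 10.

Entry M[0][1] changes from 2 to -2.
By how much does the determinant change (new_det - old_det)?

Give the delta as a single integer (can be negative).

Cofactor C_01 = 5
Entry delta = -2 - 2 = -4
Det delta = entry_delta * cofactor = -4 * 5 = -20

Answer: -20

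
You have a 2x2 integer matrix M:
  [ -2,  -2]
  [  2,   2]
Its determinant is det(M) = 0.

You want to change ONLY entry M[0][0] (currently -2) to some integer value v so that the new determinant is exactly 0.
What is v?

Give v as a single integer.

det is linear in entry M[0][0]: det = old_det + (v - -2) * C_00
Cofactor C_00 = 2
Want det = 0: 0 + (v - -2) * 2 = 0
  (v - -2) = 0 / 2 = 0
  v = -2 + (0) = -2

Answer: -2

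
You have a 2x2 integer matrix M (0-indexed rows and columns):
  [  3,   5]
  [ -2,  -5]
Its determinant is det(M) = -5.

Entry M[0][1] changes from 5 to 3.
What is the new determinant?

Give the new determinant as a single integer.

Answer: -9

Derivation:
det is linear in row 0: changing M[0][1] by delta changes det by delta * cofactor(0,1).
Cofactor C_01 = (-1)^(0+1) * minor(0,1) = 2
Entry delta = 3 - 5 = -2
Det delta = -2 * 2 = -4
New det = -5 + -4 = -9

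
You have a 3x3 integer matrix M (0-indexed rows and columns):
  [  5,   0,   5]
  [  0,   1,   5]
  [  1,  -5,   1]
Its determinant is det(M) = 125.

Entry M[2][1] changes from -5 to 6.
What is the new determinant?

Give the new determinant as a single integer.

det is linear in row 2: changing M[2][1] by delta changes det by delta * cofactor(2,1).
Cofactor C_21 = (-1)^(2+1) * minor(2,1) = -25
Entry delta = 6 - -5 = 11
Det delta = 11 * -25 = -275
New det = 125 + -275 = -150

Answer: -150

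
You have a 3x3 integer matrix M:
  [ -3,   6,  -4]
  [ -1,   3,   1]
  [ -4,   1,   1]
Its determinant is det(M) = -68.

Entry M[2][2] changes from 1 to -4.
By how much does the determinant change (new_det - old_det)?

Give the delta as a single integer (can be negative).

Cofactor C_22 = -3
Entry delta = -4 - 1 = -5
Det delta = entry_delta * cofactor = -5 * -3 = 15

Answer: 15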